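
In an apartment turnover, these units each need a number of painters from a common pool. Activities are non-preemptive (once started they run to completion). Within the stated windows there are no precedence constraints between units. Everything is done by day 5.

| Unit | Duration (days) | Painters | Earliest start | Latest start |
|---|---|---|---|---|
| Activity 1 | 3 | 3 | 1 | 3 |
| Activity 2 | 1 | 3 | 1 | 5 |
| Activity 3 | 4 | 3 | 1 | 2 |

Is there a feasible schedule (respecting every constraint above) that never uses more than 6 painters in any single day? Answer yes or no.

Schedule Activity 1@1, Activity 2@1, Activity 3@2: d1:6  d2:6  d3:6  d4:3  d5:3 — peak 6 ≤ 6.

yes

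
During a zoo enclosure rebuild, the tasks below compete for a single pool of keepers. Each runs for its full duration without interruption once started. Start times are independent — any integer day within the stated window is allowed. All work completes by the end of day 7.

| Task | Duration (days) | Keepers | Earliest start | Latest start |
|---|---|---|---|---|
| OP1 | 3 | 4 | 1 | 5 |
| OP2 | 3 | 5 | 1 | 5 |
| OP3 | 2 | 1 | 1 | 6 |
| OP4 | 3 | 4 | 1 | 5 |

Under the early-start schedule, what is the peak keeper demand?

Early-start schedule: OP1@1, OP2@1, OP3@1, OP4@1.
Load per day: day 1: 14, day 2: 14, day 3: 13, day 4: 0, day 5: 0, day 6: 0, day 7: 0.
Peak is 14.

14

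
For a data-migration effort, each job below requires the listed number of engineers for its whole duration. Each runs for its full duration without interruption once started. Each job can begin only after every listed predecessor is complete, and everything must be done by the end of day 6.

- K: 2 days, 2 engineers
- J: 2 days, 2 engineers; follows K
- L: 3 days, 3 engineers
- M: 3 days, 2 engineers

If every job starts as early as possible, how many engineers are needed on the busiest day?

7

Early-start schedule: K@1, J@3, L@1, M@1.
Load per day: day 1: 7, day 2: 7, day 3: 7, day 4: 2, day 5: 0, day 6: 0.
Peak is 7.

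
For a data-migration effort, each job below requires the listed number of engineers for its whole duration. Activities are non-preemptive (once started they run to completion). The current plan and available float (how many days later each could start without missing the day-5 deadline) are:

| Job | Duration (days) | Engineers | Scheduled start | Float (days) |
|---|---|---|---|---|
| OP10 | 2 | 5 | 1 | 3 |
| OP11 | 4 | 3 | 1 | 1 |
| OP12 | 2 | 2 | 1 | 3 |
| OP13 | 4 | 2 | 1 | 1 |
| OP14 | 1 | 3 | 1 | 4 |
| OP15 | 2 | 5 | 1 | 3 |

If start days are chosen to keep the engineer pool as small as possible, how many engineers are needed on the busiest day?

12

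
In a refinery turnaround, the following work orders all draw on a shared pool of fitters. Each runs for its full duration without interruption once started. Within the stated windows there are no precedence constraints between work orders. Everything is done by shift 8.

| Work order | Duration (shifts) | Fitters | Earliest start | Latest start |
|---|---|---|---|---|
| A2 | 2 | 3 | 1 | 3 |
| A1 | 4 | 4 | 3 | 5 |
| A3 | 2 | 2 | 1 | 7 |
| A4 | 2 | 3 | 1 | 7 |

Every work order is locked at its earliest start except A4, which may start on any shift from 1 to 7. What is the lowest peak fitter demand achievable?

5

A4@1: s1:8  s2:8  s3:4  s4:4  s5:4  s6:4  s7:0  s8:0 → peak 8
A4@2: s1:5  s2:8  s3:7  s4:4  s5:4  s6:4  s7:0  s8:0 → peak 8
A4@3: s1:5  s2:5  s3:7  s4:7  s5:4  s6:4  s7:0  s8:0 → peak 7
A4@4: s1:5  s2:5  s3:4  s4:7  s5:7  s6:4  s7:0  s8:0 → peak 7
A4@5: s1:5  s2:5  s3:4  s4:4  s5:7  s6:7  s7:0  s8:0 → peak 7
A4@6: s1:5  s2:5  s3:4  s4:4  s5:4  s6:7  s7:3  s8:0 → peak 7
A4@7: s1:5  s2:5  s3:4  s4:4  s5:4  s6:4  s7:3  s8:3 → peak 5
Best is A4@7, peak 5.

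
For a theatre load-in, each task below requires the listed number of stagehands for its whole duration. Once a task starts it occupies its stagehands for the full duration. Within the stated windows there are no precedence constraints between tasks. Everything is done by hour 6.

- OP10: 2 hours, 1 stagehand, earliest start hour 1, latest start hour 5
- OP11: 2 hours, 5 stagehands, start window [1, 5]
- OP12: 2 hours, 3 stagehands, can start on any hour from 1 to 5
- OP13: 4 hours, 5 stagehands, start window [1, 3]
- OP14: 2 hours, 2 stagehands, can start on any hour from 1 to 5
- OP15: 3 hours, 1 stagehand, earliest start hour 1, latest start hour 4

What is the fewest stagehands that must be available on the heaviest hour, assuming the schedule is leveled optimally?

Early-start (OP10@1, OP11@1, OP12@1, OP13@1, OP14@1, OP15@1) gives peak 17: h1:17  h2:17  h3:6  h4:5  h5:0  h6:0.
Shift OP12→5, OP13→3, OP14→3.
Schedule OP10@1, OP11@1, OP12@5, OP13@3, OP14@3, OP15@1: h1:7  h2:7  h3:8  h4:7  h5:8  h6:8 — peak 8.
Total stagehand-hours = 45 over 6 hours ⇒ peak ≥ ⌈45/6⌉ = 8, so 8 is optimal.

8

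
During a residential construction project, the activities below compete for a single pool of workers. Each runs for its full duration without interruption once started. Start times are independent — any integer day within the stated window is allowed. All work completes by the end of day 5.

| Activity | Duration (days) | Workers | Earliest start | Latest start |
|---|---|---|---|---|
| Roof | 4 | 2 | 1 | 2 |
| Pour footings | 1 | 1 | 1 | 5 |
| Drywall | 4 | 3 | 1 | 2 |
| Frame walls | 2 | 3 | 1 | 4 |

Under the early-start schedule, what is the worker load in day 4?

At early start, day 4 has: Roof, Drywall.
Demand: 2 + 3 = 5.

5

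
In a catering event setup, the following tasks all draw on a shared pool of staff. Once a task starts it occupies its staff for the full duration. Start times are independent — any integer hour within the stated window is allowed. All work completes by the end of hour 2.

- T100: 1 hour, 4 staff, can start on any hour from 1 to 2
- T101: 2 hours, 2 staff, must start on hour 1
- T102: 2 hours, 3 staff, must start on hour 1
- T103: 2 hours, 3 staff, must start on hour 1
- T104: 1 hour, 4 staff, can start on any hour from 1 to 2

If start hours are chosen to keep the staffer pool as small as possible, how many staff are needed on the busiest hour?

Early-start (T100@1, T101@1, T102@1, T103@1, T104@1) gives peak 16: h1:16  h2:8.
Shift T104→2.
Schedule T100@1, T101@1, T102@1, T103@1, T104@2: h1:12  h2:12 — peak 12.
Total staffer-hours = 24 over 2 hours ⇒ peak ≥ ⌈24/2⌉ = 12, so 12 is optimal.

12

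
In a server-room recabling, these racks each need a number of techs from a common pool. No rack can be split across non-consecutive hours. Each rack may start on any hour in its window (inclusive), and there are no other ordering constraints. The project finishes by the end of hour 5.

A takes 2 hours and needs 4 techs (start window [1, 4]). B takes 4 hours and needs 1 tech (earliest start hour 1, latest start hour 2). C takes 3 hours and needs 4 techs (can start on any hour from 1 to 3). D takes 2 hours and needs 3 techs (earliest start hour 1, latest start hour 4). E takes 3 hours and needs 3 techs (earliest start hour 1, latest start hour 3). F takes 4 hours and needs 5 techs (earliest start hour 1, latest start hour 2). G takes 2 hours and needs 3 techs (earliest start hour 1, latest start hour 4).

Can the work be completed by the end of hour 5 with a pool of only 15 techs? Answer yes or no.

yes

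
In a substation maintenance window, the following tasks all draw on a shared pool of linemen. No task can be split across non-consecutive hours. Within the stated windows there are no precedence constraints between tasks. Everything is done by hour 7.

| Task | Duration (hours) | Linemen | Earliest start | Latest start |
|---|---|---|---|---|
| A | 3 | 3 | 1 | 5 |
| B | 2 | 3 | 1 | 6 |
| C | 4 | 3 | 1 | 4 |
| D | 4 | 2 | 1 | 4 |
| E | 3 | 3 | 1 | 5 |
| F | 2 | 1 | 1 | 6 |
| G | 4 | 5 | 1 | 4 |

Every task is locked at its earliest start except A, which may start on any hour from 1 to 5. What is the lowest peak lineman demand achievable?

A@1: h1:20  h2:20  h3:16  h4:10  h5:0  h6:0  h7:0 → peak 20
A@2: h1:17  h2:20  h3:16  h4:13  h5:0  h6:0  h7:0 → peak 20
A@3: h1:17  h2:17  h3:16  h4:13  h5:3  h6:0  h7:0 → peak 17
A@4: h1:17  h2:17  h3:13  h4:13  h5:3  h6:3  h7:0 → peak 17
A@5: h1:17  h2:17  h3:13  h4:10  h5:3  h6:3  h7:3 → peak 17
Best is A@3, peak 17.

17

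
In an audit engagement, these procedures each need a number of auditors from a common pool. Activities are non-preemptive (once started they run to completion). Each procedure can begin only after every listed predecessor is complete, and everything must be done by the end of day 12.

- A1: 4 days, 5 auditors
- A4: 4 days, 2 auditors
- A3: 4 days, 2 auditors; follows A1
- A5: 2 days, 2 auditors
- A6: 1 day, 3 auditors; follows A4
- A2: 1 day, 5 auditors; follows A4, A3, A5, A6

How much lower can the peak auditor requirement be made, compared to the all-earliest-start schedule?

4

Early-start peak: d1:9  d2:9  d3:7  d4:7  d5:5  d6:2  d7:2  d8:2  d9:5  d10:0  d11:0  d12:0 ⇒ 9.
Leveled (A1@1, A4@5, A3@5, A5@9, A6@9, A2@11): d1:5  d2:5  d3:5  d4:5  d5:4  d6:4  d7:4  d8:4  d9:5  d10:2  d11:5  d12:0 ⇒ 5.
Reduction 9 − 5 = 4.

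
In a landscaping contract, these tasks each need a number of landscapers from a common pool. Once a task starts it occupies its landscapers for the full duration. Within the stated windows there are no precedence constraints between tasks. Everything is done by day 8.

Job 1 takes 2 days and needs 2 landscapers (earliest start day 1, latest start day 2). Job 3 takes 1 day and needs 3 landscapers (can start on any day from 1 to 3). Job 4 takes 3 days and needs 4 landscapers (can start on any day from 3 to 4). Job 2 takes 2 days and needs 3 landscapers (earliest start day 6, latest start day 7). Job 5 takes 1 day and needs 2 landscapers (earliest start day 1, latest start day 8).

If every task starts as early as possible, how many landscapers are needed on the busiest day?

7

Early-start schedule: Job 1@1, Job 3@1, Job 4@3, Job 2@6, Job 5@1.
Load per day: day 1: 7, day 2: 2, day 3: 4, day 4: 4, day 5: 4, day 6: 3, day 7: 3, day 8: 0.
Peak is 7.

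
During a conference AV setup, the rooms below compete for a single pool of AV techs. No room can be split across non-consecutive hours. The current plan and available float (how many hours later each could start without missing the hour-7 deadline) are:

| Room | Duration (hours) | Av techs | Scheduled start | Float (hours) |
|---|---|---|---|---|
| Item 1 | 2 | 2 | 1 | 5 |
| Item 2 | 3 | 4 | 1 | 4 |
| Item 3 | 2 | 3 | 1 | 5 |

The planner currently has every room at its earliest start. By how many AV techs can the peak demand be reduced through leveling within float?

5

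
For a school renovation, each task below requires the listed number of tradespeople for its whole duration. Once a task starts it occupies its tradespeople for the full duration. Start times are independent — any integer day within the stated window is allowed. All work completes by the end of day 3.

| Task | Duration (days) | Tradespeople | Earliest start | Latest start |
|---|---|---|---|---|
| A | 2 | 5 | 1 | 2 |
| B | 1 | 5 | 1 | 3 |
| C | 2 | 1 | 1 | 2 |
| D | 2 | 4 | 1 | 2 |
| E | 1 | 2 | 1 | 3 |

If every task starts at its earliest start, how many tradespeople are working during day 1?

At early start, day 1 has: A, B, C, D, E.
Demand: 5 + 5 + 1 + 4 + 2 = 17.

17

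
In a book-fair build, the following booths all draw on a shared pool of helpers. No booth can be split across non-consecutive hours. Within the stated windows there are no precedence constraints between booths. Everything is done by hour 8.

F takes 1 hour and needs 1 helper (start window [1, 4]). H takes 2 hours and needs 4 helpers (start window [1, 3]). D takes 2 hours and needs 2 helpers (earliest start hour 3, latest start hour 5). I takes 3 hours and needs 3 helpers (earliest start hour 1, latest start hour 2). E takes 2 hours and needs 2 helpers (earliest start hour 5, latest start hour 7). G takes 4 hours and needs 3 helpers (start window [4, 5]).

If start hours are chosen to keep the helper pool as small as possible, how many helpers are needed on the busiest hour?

7

Early-start (F@1, H@1, D@3, I@1, E@5, G@4) gives peak 8: h1:8  h2:7  h3:5  h4:5  h5:5  h6:5  h7:3  h8:0.
Shift I→2, G→5.
Schedule F@1, H@1, D@3, I@2, E@5, G@5: h1:5  h2:7  h3:5  h4:5  h5:5  h6:5  h7:3  h8:3 — peak 7.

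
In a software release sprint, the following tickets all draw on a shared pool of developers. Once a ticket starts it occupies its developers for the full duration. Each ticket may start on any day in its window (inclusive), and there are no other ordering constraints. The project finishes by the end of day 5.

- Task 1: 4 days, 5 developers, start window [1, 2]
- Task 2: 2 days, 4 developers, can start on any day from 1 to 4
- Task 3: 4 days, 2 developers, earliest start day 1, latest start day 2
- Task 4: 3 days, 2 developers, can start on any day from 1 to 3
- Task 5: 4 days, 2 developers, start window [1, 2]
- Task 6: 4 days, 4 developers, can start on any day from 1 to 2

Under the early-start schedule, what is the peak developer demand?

Early-start schedule: Task 1@1, Task 2@1, Task 3@1, Task 4@1, Task 5@1, Task 6@1.
Load per day: day 1: 19, day 2: 19, day 3: 15, day 4: 13, day 5: 0.
Peak is 19.

19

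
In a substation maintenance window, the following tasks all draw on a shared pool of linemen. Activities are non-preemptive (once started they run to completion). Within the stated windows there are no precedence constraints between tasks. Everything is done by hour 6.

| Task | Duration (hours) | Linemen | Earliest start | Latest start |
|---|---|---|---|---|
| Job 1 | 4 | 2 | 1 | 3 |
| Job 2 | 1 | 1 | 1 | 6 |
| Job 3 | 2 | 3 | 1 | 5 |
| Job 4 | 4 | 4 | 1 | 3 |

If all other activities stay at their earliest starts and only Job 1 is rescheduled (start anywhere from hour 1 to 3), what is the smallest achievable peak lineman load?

8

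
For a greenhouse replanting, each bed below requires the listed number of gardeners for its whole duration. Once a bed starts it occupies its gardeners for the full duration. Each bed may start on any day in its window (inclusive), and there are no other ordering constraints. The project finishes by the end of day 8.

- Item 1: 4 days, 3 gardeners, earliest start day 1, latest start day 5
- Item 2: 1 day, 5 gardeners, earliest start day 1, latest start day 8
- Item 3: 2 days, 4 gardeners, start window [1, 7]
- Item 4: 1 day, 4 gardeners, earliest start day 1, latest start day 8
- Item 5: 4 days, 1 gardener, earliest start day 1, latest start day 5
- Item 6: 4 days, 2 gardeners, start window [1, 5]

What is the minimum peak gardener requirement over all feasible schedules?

6

Early-start (Item 1@1, Item 2@1, Item 3@1, Item 4@1, Item 5@1, Item 6@1) gives peak 19: d1:19  d2:10  d3:6  d4:6  d5:0  d6:0  d7:0  d8:0.
Shift Item 2→5, Item 3→6, Item 4→8.
Schedule Item 1@1, Item 2@5, Item 3@6, Item 4@8, Item 5@1, Item 6@1: d1:6  d2:6  d3:6  d4:6  d5:5  d6:4  d7:4  d8:4 — peak 6.
Total gardener-days = 41 over 8 days ⇒ peak ≥ ⌈41/8⌉ = 6, so 6 is optimal.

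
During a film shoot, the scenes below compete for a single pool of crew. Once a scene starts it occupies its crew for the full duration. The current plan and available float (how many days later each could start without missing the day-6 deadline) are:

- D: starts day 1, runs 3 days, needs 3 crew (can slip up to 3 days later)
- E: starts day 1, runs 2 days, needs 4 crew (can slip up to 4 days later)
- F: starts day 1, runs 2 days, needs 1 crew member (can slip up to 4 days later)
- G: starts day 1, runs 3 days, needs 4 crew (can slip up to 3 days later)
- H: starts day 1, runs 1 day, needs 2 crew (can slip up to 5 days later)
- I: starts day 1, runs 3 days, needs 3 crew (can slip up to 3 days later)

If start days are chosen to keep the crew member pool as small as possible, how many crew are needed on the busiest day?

Early-start (D@1, E@1, F@1, G@1, H@1, I@1) gives peak 17: d1:17  d2:15  d3:10  d4:0  d5:0  d6:0.
Shift G→3, H→6, I→4.
Schedule D@1, E@1, F@1, G@3, H@6, I@4: d1:8  d2:8  d3:7  d4:7  d5:7  d6:5 — peak 8.

8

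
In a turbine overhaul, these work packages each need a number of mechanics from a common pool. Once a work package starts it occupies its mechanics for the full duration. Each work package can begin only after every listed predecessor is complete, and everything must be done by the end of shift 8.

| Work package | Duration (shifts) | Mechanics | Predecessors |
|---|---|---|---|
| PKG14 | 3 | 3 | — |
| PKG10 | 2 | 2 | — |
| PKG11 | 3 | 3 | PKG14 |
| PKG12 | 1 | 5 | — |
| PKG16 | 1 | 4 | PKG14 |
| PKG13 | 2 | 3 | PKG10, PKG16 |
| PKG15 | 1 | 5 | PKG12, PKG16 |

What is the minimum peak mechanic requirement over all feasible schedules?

Early-start (PKG14@1, PKG10@1, PKG11@4, PKG12@1, PKG16@4, PKG13@5, PKG15@5) gives peak 11: s1:10  s2:5  s3:3  s4:7  s5:11  s6:6  s7:0  s8:0.
Shift PKG12→7, PKG15→8.
Schedule PKG14@1, PKG10@1, PKG11@4, PKG12@7, PKG16@4, PKG13@5, PKG15@8: s1:5  s2:5  s3:3  s4:7  s5:6  s6:6  s7:5  s8:5 — peak 7.

7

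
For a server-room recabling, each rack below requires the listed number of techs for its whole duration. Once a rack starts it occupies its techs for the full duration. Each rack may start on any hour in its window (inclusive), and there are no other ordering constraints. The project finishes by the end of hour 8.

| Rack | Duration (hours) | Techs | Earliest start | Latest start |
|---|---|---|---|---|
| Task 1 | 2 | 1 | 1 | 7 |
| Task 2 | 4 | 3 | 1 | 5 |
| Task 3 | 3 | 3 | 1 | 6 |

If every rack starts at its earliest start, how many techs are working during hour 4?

At early start, hour 4 has: Task 2.
Demand: 3 = 3.

3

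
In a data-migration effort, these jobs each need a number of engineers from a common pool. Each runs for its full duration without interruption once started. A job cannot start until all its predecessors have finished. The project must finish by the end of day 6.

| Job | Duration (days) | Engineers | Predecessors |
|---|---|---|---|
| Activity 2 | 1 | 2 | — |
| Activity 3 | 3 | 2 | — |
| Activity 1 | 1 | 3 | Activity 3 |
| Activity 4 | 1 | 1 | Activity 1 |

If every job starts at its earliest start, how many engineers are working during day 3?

2

At early start, day 3 has: Activity 3.
Demand: 2 = 2.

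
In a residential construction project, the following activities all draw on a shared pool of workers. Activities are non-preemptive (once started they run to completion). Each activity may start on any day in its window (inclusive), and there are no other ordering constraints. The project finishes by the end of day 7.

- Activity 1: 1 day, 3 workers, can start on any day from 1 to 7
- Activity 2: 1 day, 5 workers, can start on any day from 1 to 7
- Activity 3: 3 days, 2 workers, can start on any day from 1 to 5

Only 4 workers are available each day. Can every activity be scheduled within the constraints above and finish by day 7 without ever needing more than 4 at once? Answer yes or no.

no

The minimum achievable peak is 5; 4 < 5, so no feasible schedule stays within the cap.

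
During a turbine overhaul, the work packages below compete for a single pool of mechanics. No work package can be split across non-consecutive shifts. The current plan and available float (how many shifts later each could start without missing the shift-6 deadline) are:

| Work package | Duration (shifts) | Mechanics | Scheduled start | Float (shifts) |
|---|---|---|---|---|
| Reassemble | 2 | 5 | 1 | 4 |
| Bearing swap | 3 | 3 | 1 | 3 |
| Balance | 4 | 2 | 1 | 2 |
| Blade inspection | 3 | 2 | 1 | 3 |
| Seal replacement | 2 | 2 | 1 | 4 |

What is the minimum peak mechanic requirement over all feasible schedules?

Early-start (Reassemble@1, Bearing swap@1, Balance@1, Blade inspection@1, Seal replacement@1) gives peak 14: s1:14  s2:14  s3:7  s4:2  s5:0  s6:0.
Shift Bearing swap→3, Blade inspection→3, Seal replacement→5.
Schedule Reassemble@1, Bearing swap@3, Balance@1, Blade inspection@3, Seal replacement@5: s1:7  s2:7  s3:7  s4:7  s5:7  s6:2 — peak 7.
Total mechanic-shifts = 37 over 6 shifts ⇒ peak ≥ ⌈37/6⌉ = 7, so 7 is optimal.

7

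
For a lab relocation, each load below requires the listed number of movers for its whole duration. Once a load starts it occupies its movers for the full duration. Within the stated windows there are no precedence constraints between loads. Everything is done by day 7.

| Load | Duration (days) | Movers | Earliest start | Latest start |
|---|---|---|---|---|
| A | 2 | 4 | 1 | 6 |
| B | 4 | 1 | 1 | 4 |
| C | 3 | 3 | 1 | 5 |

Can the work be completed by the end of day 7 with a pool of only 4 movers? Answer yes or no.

Schedule A@1, B@3, C@3: d1:4  d2:4  d3:4  d4:4  d5:4  d6:1  d7:0 — peak 4 ≤ 4.

yes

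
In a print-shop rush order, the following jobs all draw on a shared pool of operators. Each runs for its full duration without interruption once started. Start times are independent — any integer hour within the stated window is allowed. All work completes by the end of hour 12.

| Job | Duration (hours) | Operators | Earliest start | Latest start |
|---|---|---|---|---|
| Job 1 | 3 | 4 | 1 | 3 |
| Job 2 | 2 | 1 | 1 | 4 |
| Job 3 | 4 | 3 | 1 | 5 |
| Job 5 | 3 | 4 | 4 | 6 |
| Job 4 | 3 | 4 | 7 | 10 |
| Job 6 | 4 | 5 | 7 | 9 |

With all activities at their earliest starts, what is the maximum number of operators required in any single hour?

9

Early-start schedule: Job 1@1, Job 2@1, Job 3@1, Job 5@4, Job 4@7, Job 6@7.
Load per hour: hour 1: 8, hour 2: 8, hour 3: 7, hour 4: 7, hour 5: 4, hour 6: 4, hour 7: 9, hour 8: 9, hour 9: 9, hour 10: 5, hour 11: 0, hour 12: 0.
Peak is 9.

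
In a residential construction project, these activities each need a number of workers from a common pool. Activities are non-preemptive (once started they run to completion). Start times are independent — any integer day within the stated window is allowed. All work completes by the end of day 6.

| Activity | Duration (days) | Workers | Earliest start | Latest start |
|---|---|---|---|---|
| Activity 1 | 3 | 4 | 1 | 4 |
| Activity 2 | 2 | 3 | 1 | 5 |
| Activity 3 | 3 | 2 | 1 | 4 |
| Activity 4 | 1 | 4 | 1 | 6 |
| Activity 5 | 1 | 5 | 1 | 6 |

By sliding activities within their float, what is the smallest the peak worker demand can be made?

7

Early-start (Activity 1@1, Activity 2@1, Activity 3@1, Activity 4@1, Activity 5@1) gives peak 18: d1:18  d2:9  d3:6  d4:0  d5:0  d6:0.
Shift Activity 3→3, Activity 4→4, Activity 5→5.
Schedule Activity 1@1, Activity 2@1, Activity 3@3, Activity 4@4, Activity 5@5: d1:7  d2:7  d3:6  d4:6  d5:7  d6:0 — peak 7.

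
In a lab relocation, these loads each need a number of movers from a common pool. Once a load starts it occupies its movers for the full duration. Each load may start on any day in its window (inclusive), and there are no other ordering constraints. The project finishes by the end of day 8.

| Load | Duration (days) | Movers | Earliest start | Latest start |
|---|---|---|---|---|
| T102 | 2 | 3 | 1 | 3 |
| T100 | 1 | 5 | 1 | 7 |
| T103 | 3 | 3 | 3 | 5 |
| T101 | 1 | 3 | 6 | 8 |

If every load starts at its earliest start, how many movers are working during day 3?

3

At early start, day 3 has: T103.
Demand: 3 = 3.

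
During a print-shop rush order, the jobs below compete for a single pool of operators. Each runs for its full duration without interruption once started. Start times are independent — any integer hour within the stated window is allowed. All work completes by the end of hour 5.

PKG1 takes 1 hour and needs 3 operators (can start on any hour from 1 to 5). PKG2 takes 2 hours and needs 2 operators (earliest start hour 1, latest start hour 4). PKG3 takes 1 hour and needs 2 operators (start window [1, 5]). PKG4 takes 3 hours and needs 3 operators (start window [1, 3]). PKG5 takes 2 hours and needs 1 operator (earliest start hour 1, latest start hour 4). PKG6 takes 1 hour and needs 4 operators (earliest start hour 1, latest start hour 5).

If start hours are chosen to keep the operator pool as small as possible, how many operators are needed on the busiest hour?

5

Early-start (PKG1@1, PKG2@1, PKG3@1, PKG4@1, PKG5@1, PKG6@1) gives peak 15: h1:15  h2:6  h3:3  h4:0  h5:0.
Shift PKG3→3, PKG4→2, PKG5→4, PKG6→5.
Schedule PKG1@1, PKG2@1, PKG3@3, PKG4@2, PKG5@4, PKG6@5: h1:5  h2:5  h3:5  h4:4  h5:5 — peak 5.
Total operator-hours = 24 over 5 hours ⇒ peak ≥ ⌈24/5⌉ = 5, so 5 is optimal.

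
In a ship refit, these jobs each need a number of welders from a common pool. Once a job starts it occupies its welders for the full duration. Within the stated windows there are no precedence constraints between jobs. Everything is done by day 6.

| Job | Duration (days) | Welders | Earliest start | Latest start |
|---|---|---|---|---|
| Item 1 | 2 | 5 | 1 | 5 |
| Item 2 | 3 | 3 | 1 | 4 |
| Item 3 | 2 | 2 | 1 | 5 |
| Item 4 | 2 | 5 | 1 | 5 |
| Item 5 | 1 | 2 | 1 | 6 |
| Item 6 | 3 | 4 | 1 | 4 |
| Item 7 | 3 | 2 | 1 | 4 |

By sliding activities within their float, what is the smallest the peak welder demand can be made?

10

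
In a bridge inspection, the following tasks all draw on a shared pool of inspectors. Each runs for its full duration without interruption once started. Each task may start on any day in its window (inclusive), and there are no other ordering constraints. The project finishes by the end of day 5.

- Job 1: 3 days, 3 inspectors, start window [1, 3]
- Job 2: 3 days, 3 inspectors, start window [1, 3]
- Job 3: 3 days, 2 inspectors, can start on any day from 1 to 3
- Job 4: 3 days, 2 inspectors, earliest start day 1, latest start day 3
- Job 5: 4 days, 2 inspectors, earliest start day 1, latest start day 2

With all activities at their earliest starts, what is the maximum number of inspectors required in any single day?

12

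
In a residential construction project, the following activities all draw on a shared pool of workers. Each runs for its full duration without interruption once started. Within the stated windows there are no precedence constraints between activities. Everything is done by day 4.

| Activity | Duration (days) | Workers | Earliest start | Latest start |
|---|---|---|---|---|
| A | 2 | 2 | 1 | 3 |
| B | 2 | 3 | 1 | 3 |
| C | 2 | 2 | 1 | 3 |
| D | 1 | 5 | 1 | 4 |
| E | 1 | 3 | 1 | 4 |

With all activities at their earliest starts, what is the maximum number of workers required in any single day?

15

Early-start schedule: A@1, B@1, C@1, D@1, E@1.
Load per day: day 1: 15, day 2: 7, day 3: 0, day 4: 0.
Peak is 15.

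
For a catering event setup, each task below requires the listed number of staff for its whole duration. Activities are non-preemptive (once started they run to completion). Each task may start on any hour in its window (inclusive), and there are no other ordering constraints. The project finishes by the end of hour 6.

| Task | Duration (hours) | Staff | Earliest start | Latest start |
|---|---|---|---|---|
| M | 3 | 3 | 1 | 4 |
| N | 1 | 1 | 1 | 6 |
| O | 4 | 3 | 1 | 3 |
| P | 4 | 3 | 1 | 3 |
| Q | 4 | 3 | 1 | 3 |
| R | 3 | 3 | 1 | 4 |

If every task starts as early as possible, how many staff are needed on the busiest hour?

Early-start schedule: M@1, N@1, O@1, P@1, Q@1, R@1.
Load per hour: hour 1: 16, hour 2: 15, hour 3: 15, hour 4: 9, hour 5: 0, hour 6: 0.
Peak is 16.

16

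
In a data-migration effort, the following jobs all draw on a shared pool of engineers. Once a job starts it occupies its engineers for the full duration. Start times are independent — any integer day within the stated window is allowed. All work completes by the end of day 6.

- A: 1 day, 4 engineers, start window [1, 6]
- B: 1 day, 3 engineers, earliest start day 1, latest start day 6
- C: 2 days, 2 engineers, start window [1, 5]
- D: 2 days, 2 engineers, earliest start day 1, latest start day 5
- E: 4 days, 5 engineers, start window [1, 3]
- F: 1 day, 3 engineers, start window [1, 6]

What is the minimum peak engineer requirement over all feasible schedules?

7

Early-start (A@1, B@1, C@1, D@1, E@1, F@1) gives peak 19: d1:19  d2:9  d3:5  d4:5  d5:0  d6:0.
Shift C→2, D→4, E→2, F→6.
Schedule A@1, B@1, C@2, D@4, E@2, F@6: d1:7  d2:7  d3:7  d4:7  d5:7  d6:3 — peak 7.
Total engineer-days = 38 over 6 days ⇒ peak ≥ ⌈38/6⌉ = 7, so 7 is optimal.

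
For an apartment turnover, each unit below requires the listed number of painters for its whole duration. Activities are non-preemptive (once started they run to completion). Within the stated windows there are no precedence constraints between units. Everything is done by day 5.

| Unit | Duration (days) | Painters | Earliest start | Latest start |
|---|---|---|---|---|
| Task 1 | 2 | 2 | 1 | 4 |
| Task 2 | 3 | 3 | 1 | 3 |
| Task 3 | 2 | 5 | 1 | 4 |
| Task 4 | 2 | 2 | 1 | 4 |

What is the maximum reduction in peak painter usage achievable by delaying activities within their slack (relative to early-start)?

Early-start peak: d1:12  d2:12  d3:3  d4:0  d5:0 ⇒ 12.
Leveled (Task 1@1, Task 2@1, Task 3@4, Task 4@1): d1:7  d2:7  d3:3  d4:5  d5:5 ⇒ 7.
Reduction 12 − 7 = 5.

5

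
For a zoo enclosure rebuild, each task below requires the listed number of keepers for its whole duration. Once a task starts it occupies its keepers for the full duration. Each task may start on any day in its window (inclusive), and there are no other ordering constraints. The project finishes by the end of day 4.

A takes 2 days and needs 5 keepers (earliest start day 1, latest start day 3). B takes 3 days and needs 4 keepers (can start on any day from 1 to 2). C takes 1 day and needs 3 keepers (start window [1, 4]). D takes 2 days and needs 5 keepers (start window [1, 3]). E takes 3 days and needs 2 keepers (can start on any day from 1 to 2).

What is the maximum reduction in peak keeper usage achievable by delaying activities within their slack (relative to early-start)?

Early-start peak: d1:19  d2:16  d3:6  d4:0 ⇒ 19.
Leveled (A@1, B@1, C@4, D@3, E@1): d1:11  d2:11  d3:11  d4:8 ⇒ 11.
Reduction 19 − 11 = 8.

8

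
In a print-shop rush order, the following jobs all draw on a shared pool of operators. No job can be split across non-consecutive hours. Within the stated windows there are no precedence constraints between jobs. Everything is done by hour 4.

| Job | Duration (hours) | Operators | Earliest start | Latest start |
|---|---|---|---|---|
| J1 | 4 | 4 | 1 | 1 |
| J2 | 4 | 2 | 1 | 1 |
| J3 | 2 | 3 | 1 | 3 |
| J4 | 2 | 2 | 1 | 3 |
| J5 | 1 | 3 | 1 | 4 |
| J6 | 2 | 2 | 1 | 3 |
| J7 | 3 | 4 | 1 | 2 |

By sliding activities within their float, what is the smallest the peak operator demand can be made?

14

Early-start (J1@1, J2@1, J3@1, J4@1, J5@1, J6@1, J7@1) gives peak 20: h1:20  h2:17  h3:10  h4:6.
Shift J4→3, J6→3, J7→2.
Schedule J1@1, J2@1, J3@1, J4@3, J5@1, J6@3, J7@2: h1:12  h2:13  h3:14  h4:14 — peak 14.
Total operator-hours = 53 over 4 hours ⇒ peak ≥ ⌈53/4⌉ = 14, so 14 is optimal.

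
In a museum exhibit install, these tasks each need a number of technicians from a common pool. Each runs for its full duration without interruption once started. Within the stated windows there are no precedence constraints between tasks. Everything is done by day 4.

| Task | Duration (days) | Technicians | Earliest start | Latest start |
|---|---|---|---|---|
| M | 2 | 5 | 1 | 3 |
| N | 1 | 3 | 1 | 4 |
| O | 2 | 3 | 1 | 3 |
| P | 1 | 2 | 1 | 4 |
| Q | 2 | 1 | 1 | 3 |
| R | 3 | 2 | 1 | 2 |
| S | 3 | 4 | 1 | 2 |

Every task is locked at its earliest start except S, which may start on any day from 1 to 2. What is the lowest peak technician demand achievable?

S@1: d1:20  d2:15  d3:6  d4:0 → peak 20
S@2: d1:16  d2:15  d3:6  d4:4 → peak 16
Best is S@2, peak 16.

16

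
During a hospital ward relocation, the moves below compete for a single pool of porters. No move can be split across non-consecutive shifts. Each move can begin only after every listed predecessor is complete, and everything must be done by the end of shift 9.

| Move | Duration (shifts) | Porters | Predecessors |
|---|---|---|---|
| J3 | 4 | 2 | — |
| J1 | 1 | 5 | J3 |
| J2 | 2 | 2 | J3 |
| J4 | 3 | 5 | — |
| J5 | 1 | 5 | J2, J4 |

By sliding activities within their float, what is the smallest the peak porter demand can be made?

7

Schedule J3@1, J1@5, J2@5, J4@1, J5@7: s1:7  s2:7  s3:7  s4:2  s5:7  s6:2  s7:5  s8:0  s9:0 — peak 7.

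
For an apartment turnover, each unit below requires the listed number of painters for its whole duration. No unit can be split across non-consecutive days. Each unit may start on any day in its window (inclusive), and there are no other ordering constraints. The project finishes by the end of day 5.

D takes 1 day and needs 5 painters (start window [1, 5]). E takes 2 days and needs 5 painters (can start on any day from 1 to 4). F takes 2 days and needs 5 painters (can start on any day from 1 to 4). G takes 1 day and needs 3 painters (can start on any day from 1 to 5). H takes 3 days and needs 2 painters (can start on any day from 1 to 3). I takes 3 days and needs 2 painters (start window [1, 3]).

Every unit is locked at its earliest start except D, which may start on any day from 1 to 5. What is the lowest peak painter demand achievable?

17

D@1: d1:22  d2:14  d3:4  d4:0  d5:0 → peak 22
D@2: d1:17  d2:19  d3:4  d4:0  d5:0 → peak 19
D@3: d1:17  d2:14  d3:9  d4:0  d5:0 → peak 17
D@4: d1:17  d2:14  d3:4  d4:5  d5:0 → peak 17
D@5: d1:17  d2:14  d3:4  d4:0  d5:5 → peak 17
Best is D@3, peak 17.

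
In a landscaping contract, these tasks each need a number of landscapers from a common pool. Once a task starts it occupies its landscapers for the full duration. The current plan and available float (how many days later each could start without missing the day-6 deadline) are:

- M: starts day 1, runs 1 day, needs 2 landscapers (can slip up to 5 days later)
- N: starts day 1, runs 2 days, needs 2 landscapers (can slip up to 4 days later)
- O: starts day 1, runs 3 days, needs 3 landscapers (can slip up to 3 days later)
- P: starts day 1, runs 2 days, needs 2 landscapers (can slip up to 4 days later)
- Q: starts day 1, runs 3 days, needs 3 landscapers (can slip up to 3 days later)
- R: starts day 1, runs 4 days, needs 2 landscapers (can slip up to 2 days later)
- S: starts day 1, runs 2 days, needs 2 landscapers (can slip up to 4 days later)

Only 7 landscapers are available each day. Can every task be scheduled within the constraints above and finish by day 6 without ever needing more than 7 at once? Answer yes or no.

Schedule M@1, N@1, O@1, P@2, Q@4, R@3, S@4: d1:7  d2:7  d3:7  d4:7  d5:7  d6:5 — peak 7 ≤ 7.

yes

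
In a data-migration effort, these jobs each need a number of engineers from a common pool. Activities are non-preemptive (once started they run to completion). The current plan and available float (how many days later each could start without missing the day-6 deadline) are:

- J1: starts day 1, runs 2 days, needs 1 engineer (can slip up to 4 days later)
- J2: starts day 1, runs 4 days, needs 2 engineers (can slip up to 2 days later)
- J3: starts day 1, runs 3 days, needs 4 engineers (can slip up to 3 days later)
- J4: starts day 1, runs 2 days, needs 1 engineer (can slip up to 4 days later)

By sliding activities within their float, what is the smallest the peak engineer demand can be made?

6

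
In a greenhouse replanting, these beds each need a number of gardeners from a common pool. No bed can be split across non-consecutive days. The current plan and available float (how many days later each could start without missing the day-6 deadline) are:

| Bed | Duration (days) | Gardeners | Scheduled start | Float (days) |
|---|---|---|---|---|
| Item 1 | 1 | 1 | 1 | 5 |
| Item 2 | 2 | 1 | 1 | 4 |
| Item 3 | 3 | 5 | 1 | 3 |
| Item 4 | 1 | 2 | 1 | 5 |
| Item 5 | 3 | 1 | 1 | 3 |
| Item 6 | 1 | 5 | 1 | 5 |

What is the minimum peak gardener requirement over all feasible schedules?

Early-start (Item 1@1, Item 2@1, Item 3@1, Item 4@1, Item 5@1, Item 6@1) gives peak 15: d1:15  d2:7  d3:6  d4:0  d5:0  d6:0.
Shift Item 3→2, Item 5→3, Item 6→5.
Schedule Item 1@1, Item 2@1, Item 3@2, Item 4@1, Item 5@3, Item 6@5: d1:4  d2:6  d3:6  d4:6  d5:6  d6:0 — peak 6.

6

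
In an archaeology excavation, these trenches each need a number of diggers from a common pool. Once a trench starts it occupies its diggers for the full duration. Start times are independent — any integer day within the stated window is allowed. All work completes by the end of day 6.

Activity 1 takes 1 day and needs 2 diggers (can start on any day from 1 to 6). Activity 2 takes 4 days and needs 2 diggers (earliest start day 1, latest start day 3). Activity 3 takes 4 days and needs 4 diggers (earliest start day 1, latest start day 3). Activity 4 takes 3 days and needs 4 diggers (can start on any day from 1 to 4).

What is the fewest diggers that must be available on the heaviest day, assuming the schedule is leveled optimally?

Early-start (Activity 1@1, Activity 2@1, Activity 3@1, Activity 4@1) gives peak 12: d1:12  d2:10  d3:10  d4:6  d5:0  d6:0.
Shift Activity 4→2.
Schedule Activity 1@1, Activity 2@1, Activity 3@1, Activity 4@2: d1:8  d2:10  d3:10  d4:10  d5:0  d6:0 — peak 10.

10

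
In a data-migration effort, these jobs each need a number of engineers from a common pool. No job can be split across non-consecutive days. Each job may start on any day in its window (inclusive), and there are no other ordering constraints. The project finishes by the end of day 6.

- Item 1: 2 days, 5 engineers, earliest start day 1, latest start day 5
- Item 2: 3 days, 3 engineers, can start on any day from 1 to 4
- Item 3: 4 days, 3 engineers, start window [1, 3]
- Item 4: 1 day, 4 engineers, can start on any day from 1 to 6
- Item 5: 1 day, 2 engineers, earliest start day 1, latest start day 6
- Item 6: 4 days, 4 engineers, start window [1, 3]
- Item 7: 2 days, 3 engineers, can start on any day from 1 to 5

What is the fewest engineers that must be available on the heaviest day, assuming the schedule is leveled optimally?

10

Early-start (Item 1@1, Item 2@1, Item 3@1, Item 4@1, Item 5@1, Item 6@1, Item 7@1) gives peak 24: d1:24  d2:18  d3:10  d4:7  d5:0  d6:0.
Shift Item 2→2, Item 3→3, Item 5→2, Item 6→3, Item 7→5.
Schedule Item 1@1, Item 2@2, Item 3@3, Item 4@1, Item 5@2, Item 6@3, Item 7@5: d1:9  d2:10  d3:10  d4:10  d5:10  d6:10 — peak 10.
Total engineer-days = 59 over 6 days ⇒ peak ≥ ⌈59/6⌉ = 10, so 10 is optimal.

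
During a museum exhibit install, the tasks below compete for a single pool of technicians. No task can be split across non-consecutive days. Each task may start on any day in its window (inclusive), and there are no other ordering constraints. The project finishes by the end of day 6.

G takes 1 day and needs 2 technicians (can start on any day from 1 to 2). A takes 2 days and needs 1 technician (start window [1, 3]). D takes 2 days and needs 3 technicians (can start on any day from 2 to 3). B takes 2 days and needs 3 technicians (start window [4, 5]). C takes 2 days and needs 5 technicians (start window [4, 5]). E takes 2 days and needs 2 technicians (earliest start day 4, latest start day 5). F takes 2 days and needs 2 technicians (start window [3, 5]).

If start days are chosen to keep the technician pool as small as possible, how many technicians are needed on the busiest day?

10

Early-start (G@1, A@1, D@2, B@4, C@4, E@4, F@3) gives peak 12: d1:3  d2:4  d3:5  d4:12  d5:10  d6:0.
Shift E→5.
Schedule G@1, A@1, D@2, B@4, C@4, E@5, F@3: d1:3  d2:4  d3:5  d4:10  d5:10  d6:2 — peak 10.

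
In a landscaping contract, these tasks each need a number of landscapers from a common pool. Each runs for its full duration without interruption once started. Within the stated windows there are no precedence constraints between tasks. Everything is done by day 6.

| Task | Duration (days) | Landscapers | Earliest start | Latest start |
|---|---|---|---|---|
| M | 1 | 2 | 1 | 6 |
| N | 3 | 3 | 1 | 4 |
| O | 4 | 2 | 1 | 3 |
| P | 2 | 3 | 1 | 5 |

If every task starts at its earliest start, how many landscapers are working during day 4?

2

At early start, day 4 has: O.
Demand: 2 = 2.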